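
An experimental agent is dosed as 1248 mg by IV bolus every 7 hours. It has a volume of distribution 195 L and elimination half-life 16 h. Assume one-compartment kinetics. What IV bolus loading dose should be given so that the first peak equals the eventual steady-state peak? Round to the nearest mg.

4771 mg

f = (1/2)^(7/16) ≈ 0.738413; accumulation ratio R = 1/(1−f) ≈ 3.82282.
Loading dose to hit Cmax,ss on first dose: D_load = D_maint·R ≈ 1248 × 3.82282 ≈ 4770.88 mg.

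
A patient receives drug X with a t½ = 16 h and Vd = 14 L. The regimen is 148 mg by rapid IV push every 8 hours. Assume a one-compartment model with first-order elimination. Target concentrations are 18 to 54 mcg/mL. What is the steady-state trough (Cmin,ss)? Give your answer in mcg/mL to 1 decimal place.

k = ln2/t½ = ln2/16 ≈ 0.043322 h⁻¹; fraction remaining f = e^(−kτ) = e^(−0.043322×8) ≈ 0.7071.
Accumulation ratio R = 1/(1 − f) ≈ 1/0.2929 ≈ 3.4141.
Single-dose peak C₀ = D/Vd = 148/14 ≈ 10.571 mcg/mL.
Cmax,ss = C₀/(1 − f) ≈ 10.571/0.2929 ≈ 36.091 mcg/mL.
One interval later, Cmin,ss = Cmax,ss·e^(−kτ) ≈ 36.091 × 0.7071 ≈ 25.520 mcg/mL.
Trough 25.5 mcg/mL vs MEC 18 mcg/mL: adequate.

25.5 mcg/mL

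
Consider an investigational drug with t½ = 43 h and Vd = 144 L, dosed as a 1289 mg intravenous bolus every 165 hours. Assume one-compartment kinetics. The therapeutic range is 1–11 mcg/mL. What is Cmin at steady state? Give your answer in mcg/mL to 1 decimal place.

k = ln2/t½ = ln2/43 ≈ 0.016120 h⁻¹; fraction remaining f = e^(−kτ) = e^(−0.016120×165) ≈ 0.0700.
At steady state, accumulation factor R = 1/(1 − e^(−kτ)) ≈ 1.0753.
Single-dose peak C₀ = D/Vd = 1289/144 ≈ 8.951 mcg/mL.
Cmax,ss = C₀/(1 − f) ≈ 8.951/0.9300 ≈ 9.625 mcg/mL.
Steady-state trough Cmin,ss = Cmax,ss·f ≈ 9.625 × 0.0700 ≈ 0.674 mcg/mL.
Trough 0.7 mcg/mL vs MEC 1 mcg/mL: subtherapeutic.

0.7 mcg/mL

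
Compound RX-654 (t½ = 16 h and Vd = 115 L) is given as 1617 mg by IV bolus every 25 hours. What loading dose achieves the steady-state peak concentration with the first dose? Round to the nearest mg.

f = (1/2)^(25/16) ≈ 0.338564; accumulation ratio R = 1/(1−f) ≈ 1.51186.
Loading dose to hit Cmax,ss on first dose: D_load = D_maint·R ≈ 1617 × 1.51186 ≈ 2444.68 mg.

2445 mg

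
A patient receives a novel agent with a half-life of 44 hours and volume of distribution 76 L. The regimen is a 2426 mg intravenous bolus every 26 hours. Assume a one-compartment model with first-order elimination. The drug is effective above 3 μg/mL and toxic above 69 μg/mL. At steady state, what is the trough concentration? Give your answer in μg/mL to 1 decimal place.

k = ln2/t½ = ln2/44 ≈ 0.015753 h⁻¹; fraction remaining f = e^(−kτ) = e^(−0.015753×26) ≈ 0.6639.
Each bolus raises the concentration by D/Vd = 2426/76 ≈ 31.921 μg/mL.
Steady-state trough Cmin,ss = C₀·f/(1−f) ≈ 31.921 × 0.6639/0.3361 ≈ 63.054 μg/mL.
Trough 63.1 μg/mL vs MEC 3 μg/mL: adequate.

63.1 μg/mL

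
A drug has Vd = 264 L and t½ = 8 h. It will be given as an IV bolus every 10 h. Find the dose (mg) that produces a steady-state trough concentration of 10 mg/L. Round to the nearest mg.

3639 mg

τ/t½ = 10/8 ≈ 1.25, so f = (1/2)^(10/8) ≈ 0.420448.
Cmin,ss = (D/Vd)·f/(1−f), so D = Cmin,ss·Vd·(1−f)/f.
D = 10 × 264 × (1−f)/f ≈ 10 × 264 × 1.37842 ≈ 3639.03 mg.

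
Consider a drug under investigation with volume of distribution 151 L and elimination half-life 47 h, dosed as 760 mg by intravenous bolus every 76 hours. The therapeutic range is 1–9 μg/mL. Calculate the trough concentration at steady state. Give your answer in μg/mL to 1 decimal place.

k = ln2/t½ = ln2/47 ≈ 0.014748 h⁻¹; fraction remaining f = e^(−kτ) = e^(−0.014748×76) ≈ 0.3260.
Single-dose peak C₀ = D/Vd = 760/151 ≈ 5.033 μg/mL.
Steady-state trough Cmin,ss = C₀·f/(1−f) ≈ 5.033 × 0.3260/0.6740 ≈ 2.434 μg/mL.
Trough 2.4 μg/mL vs MEC 1 μg/mL: adequate.

2.4 μg/mL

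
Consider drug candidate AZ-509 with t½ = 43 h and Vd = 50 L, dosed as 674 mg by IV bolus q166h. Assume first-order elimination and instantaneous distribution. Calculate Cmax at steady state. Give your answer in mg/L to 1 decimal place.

14.5 mg/L

τ/t½ = 166/43 ≈ 3.8605, so fraction remaining f = (1/2)^(166/43) ≈ 0.0688.
Accumulation ratio R = 1/(1 − f) ≈ 1/0.9312 ≈ 1.0739.
Single-dose peak C₀ = D/Vd = 674/50 ≈ 13.480 mg/L.
Cmax,ss = C₀/(1 − f) ≈ 13.480/0.9312 ≈ 14.476 mg/L.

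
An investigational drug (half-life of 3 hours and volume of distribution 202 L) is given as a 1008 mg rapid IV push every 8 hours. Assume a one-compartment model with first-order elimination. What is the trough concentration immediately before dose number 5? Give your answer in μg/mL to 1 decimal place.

0.9 μg/mL

f = (1/2)^(τ/t½) = (1/2)^(8/3) ≈ 0.1575.
C₀ = D/Vd = 1008/202 ≈ 4.990 μg/mL.
Before the 5th dose, 4 doses have been given. Superposition: Cmin = C₀·(f + f² + … + f^4).
≈ 4.990 × (0.1575 + 0.0248 + 0.0039 + 0.0006) ≈ 4.990 × 0.1868 ≈ 0.932 μg/mL.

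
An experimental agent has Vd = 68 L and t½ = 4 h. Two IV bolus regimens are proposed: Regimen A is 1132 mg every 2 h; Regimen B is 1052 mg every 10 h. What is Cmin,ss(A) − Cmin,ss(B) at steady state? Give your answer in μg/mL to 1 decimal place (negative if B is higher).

36.9 μg/mL

Regimen A: f = (1/2)^(2/4) ≈ 0.7071; Cmin,ss = (1132/68)·f/(1−f) ≈ 40.188 μg/mL.
Regimen B: f = (1/2)^(10/4) ≈ 0.1768; Cmin,ss = (1052/68)·f/(1−f) ≈ 3.323 μg/mL.
Difference ≈ 40.188 − 3.323 ≈ 36.865 μg/mL.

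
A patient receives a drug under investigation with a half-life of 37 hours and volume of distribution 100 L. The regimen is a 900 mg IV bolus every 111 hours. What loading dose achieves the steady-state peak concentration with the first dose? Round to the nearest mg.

f = (1/2)^(111/37) ≈ 0.125000; accumulation ratio R = 1/(1−f) ≈ 1.14286.
Loading dose to hit Cmax,ss on first dose: D_load = D_maint·R ≈ 900 × 1.14286 ≈ 1028.57 mg.

1029 mg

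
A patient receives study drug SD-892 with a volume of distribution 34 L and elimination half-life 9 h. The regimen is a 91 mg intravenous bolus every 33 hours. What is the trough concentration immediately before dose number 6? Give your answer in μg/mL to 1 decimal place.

0.2 μg/mL

f = (1/2)^(τ/t½) = (1/2)^(33/9) ≈ 0.0787.
C₀ = D/Vd = 91/34 ≈ 2.676 μg/mL.
Before the 6th dose, 5 doses have been given. Superposition: Cmin = C₀·(f + f² + … + f^5).
≈ 2.676 × (0.0787 + 0.0062 + 0.0005 + 0.0000 + 0.0000) ≈ 2.676 × 0.0854 ≈ 0.229 μg/mL.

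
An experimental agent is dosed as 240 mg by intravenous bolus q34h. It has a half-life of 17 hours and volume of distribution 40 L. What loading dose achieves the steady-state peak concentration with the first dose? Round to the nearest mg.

320 mg

f = (1/2)^(34/17) ≈ 0.250000; accumulation ratio R = 1/(1−f) ≈ 1.33333.
Loading dose to hit Cmax,ss on first dose: D_load = D_maint·R ≈ 240 × 1.33333 ≈ 320.00 mg.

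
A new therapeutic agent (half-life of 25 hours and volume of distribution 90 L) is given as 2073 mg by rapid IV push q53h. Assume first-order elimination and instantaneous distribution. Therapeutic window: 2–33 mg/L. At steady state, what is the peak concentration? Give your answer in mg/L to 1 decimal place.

29.9 mg/L

τ/t½ = 53/25 ≈ 2.12, so fraction remaining f = (1/2)^(53/25) ≈ 0.2300.
Accumulation ratio R = 1/(1 − f) ≈ 1/0.7700 ≈ 1.2987.
Each bolus raises the concentration by D/Vd = 2073/90 ≈ 23.033 mg/L.
Steady-state peak Cmax,ss = C₀·R ≈ 23.033 × 1.2987 ≈ 29.913 mg/L.
Peak 29.9 mg/L vs MTC 33 mg/L: below toxic threshold.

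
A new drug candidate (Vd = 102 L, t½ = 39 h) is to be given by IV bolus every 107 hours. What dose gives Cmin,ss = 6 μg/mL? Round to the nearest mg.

τ/t½ = 107/39 ≈ 2.7436, so f = (1/2)^(107/39) ≈ 0.149313.
Cmin,ss = (D/Vd)·f/(1−f), so D = Cmin,ss·Vd·(1−f)/f.
D = 6 × 102 × (1−f)/f ≈ 6 × 102 × 5.69734 ≈ 3486.77 mg.

3487 mg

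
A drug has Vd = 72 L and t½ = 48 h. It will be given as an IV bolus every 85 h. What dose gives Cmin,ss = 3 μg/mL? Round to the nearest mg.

τ/t½ = 85/48 ≈ 1.7708, so f = (1/2)^(85/48) ≈ 0.293039.
Cmin,ss = (D/Vd)·f/(1−f), so D = Cmin,ss·Vd·(1−f)/f.
D = 3 × 72 × (1−f)/f ≈ 3 × 72 × 2.41252 ≈ 521.10 mg.

521 mg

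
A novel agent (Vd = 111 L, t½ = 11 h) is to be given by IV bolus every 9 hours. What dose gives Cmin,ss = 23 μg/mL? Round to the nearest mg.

τ/t½ = 9/11 ≈ 0.81818, so f = (1/2)^(9/11) ≈ 0.567156.
Cmin,ss = (D/Vd)·f/(1−f), so D = Cmin,ss·Vd·(1−f)/f.
D = 23 × 111 × (1−f)/f ≈ 23 × 111 × 0.76318 ≈ 1948.40 mg.

1948 mg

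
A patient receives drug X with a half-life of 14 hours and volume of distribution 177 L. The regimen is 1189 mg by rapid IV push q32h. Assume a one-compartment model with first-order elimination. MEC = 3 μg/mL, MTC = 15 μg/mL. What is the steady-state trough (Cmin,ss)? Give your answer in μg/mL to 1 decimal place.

1.7 μg/mL

Over one 32-h interval, 32/14 ≈ 2.2857 half-lives elapse, leaving f ≈ 0.2051 of each dose.
Single-dose peak C₀ = D/Vd = 1189/177 ≈ 6.718 μg/mL.
Steady-state trough Cmin,ss = C₀·f/(1−f) ≈ 6.718 × 0.2051/0.7949 ≈ 1.733 μg/mL.
Trough 1.7 μg/mL vs MEC 3 μg/mL: subtherapeutic.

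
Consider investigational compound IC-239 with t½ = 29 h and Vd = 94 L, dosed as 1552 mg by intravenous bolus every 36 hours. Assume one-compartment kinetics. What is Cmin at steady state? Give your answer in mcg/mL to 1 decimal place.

12.1 mcg/mL

Over one 36-h interval, 36/29 ≈ 1.2414 half-lives elapse, leaving f ≈ 0.4230 of each dose.
Each bolus raises the concentration by D/Vd = 1552/94 ≈ 16.511 mcg/mL.
Steady-state trough Cmin,ss = C₀·f/(1−f) ≈ 16.511 × 0.4230/0.5770 ≈ 12.104 mcg/mL.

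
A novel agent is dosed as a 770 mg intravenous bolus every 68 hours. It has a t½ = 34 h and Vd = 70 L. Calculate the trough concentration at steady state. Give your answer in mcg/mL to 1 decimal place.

3.7 mcg/mL

The dosing interval is 2 half-lives, so f = 2^(−2) = 0.25.
Accumulation ratio R = 1/(1 − f) = 1/0.75 = 4/3.
Single-dose peak C₀ = D/Vd = 770/70 = 11 mcg/mL.
Steady-state peak Cmax,ss = C₀·R = 11 × 4/3 ≈ 14.667 mcg/mL.
Steady-state trough Cmin,ss = Cmax,ss·f ≈ 14.667 × 0.25 ≈ 3.667 mcg/mL.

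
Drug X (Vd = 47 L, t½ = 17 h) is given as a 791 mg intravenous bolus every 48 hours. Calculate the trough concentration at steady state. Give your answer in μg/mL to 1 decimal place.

τ/t½ = 48/17 ≈ 2.8235, so fraction remaining f = (1/2)^(48/17) ≈ 0.1413.
Accumulation ratio R = 1/(1 − f) ≈ 1/0.8587 ≈ 1.1646.
Single-dose peak C₀ = D/Vd = 791/47 ≈ 16.830 μg/mL.
Steady-state peak Cmax,ss = C₀·R ≈ 16.830 × 1.1646 ≈ 19.600 μg/mL.
Steady-state trough Cmin,ss = Cmax,ss·f ≈ 19.600 × 0.1413 ≈ 2.769 μg/mL.

2.8 μg/mL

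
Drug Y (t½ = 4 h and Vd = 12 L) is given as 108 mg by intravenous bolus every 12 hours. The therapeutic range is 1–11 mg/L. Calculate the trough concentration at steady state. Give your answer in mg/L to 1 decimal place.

1.3 mg/L

τ = 12 h = 3 half-lives, so f = (1/2)^3 = 0.125.
Accumulation ratio R = 1/(1 − f) = 1/0.875 = 8/7.
Single-dose peak C₀ = D/Vd = 108/12 = 9 mg/L.
Steady-state peak Cmax,ss = C₀·R = 9 × 8/7 ≈ 10.286 mg/L.
Steady-state trough Cmin,ss = Cmax,ss·f ≈ 10.286 × 0.125 ≈ 1.286 mg/L.
Trough 1.3 mg/L vs MEC 1 mg/L: adequate.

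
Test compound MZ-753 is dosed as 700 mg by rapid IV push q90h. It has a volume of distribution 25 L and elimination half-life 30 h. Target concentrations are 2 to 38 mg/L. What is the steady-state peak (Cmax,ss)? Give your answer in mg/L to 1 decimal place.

The dosing interval is 3 half-lives, so f = 2^(−3) = 0.125.
Accumulation ratio R = 1/(1 − f) = 1/0.875 = 8/7.
Single-dose peak C₀ = D/Vd = 700/25 = 28 mg/L.
Steady-state peak Cmax,ss = C₀·R = 28 × 8/7 ≈ 32.000 mg/L.
Peak 32.0 mg/L vs MTC 38 mg/L: below toxic threshold.

32.0 mg/L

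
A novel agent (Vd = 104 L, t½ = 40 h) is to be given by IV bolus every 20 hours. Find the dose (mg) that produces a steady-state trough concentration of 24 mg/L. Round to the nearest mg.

τ/t½ = 20/40 ≈ 0.5, so f = (1/2)^(20/40) ≈ 0.707107.
Cmin,ss = (D/Vd)·f/(1−f), so D = Cmin,ss·Vd·(1−f)/f.
D = 24 × 104 × (1−f)/f ≈ 24 × 104 × 0.41421 ≈ 1033.87 mg.

1034 mg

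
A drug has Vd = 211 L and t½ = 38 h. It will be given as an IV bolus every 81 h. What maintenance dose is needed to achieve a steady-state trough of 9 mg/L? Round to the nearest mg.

6422 mg

τ/t½ = 81/38 ≈ 2.1316, so f = (1/2)^(81/38) ≈ 0.228208.
Cmin,ss = (D/Vd)·f/(1−f), so D = Cmin,ss·Vd·(1−f)/f.
D = 9 × 211 × (1−f)/f ≈ 9 × 211 × 3.38197 ≈ 6422.36 mg.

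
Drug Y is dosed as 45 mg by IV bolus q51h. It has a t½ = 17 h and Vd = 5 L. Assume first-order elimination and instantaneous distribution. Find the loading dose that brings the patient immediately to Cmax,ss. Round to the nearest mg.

51 mg

f = (1/2)^(51/17) ≈ 0.125000; accumulation ratio R = 1/(1−f) ≈ 1.14286.
Loading dose to hit Cmax,ss on first dose: D_load = D_maint·R ≈ 45 × 1.14286 ≈ 51.43 mg.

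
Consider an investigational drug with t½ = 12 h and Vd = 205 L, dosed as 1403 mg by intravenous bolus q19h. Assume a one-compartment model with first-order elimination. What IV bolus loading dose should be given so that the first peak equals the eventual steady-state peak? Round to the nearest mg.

f = (1/2)^(19/12) ≈ 0.333710; accumulation ratio R = 1/(1−f) ≈ 1.50085.
Loading dose to hit Cmax,ss on first dose: D_load = D_maint·R ≈ 1403 × 1.50085 ≈ 2105.69 mg.

2106 mg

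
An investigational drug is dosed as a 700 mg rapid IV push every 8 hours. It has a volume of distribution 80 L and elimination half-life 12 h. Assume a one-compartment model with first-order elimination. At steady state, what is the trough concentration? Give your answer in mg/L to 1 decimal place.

Over one 8-h interval, 8/12 ≈ 0.66667 half-lives elapse, leaving f ≈ 0.6300 of each dose.
Accumulation ratio R = 1/(1 − f) ≈ 1/0.3700 ≈ 2.7027.
Single-dose peak C₀ = D/Vd = 700/80 ≈ 8.750 mg/L.
Cmax,ss = C₀/(1 − f) ≈ 8.750/0.3700 ≈ 23.649 mg/L.
One interval later, Cmin,ss = Cmax,ss·e^(−kτ) ≈ 23.649 × 0.6300 ≈ 14.899 mg/L.

14.9 mg/L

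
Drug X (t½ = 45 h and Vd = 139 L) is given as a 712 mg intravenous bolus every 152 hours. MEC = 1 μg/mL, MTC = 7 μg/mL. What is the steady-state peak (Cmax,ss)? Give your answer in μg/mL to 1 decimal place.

5.7 μg/mL

k = ln2/t½ = ln2/45 ≈ 0.015403 h⁻¹; fraction remaining f = e^(−kτ) = e^(−0.015403×152) ≈ 0.0962.
Accumulation ratio R = 1/(1 − f) ≈ 1/0.9038 ≈ 1.1064.
Single-dose peak C₀ = D/Vd = 712/139 ≈ 5.122 μg/mL.
Cmax,ss = C₀/(1 − f) ≈ 5.122/0.9038 ≈ 5.667 μg/mL.
Peak 5.7 μg/mL vs MTC 7 μg/mL: below toxic threshold.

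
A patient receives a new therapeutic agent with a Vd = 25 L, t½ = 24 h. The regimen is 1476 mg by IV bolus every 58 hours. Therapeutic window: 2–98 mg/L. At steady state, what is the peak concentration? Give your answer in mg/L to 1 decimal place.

Over one 58-h interval, 58/24 ≈ 2.4167 half-lives elapse, leaving f ≈ 0.1873 of each dose.
At steady state, accumulation factor R = 1/(1 − e^(−kτ)) ≈ 1.2305.
Each bolus raises the concentration by D/Vd = 1476/25 ≈ 59.040 mg/L.
Steady-state peak Cmax,ss = C₀·R ≈ 59.040 × 1.2305 ≈ 72.649 mg/L.
Peak 72.6 mg/L vs MTC 98 mg/L: below toxic threshold.

72.6 mg/L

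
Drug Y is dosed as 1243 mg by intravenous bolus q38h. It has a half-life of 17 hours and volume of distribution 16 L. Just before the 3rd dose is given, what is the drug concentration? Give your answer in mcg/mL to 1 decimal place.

20.0 mcg/mL

f = (1/2)^(τ/t½) = (1/2)^(38/17) ≈ 0.2124.
C₀ = D/Vd = 1243/16 ≈ 77.688 mcg/mL.
Before the 3rd dose, 2 doses have been given. Superposition: Cmin = C₀·(f + f²).
≈ 77.688 × (0.2124 + 0.0451) ≈ 77.688 × 0.2575 ≈ 20.005 mcg/mL.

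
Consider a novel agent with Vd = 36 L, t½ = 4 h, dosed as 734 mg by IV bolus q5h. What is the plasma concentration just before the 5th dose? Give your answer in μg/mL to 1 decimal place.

14.3 μg/mL

f = (1/2)^(τ/t½) = (1/2)^(5/4) ≈ 0.4204.
C₀ = D/Vd = 734/36 ≈ 20.389 μg/mL.
Before the 5th dose, 4 doses have been given. Superposition: Cmin = C₀·(f + f² + … + f^4).
≈ 20.389 × (0.4204 + 0.1767 + 0.0743 + 0.0312) ≈ 20.389 × 0.7026 ≈ 14.325 μg/mL.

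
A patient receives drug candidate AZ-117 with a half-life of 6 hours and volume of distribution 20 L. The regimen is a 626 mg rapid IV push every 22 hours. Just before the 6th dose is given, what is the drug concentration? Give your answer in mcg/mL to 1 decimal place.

2.7 mcg/mL

f = (1/2)^(τ/t½) = (1/2)^(22/6) ≈ 0.0787.
C₀ = D/Vd = 626/20 ≈ 31.300 mcg/mL.
Before the 6th dose, 5 doses have been given. Superposition: Cmin = C₀·(f + f² + … + f^5).
≈ 31.300 × (0.0787 + 0.0062 + 0.0005 + 0.0000 + 0.0000) ≈ 31.300 × 0.0854 ≈ 2.673 mcg/mL.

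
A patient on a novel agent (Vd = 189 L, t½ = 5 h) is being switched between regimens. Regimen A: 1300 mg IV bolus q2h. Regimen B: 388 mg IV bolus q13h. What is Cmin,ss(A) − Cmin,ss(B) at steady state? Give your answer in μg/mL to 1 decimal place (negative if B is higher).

Regimen A: f = (1/2)^(2/5) ≈ 0.7579; Cmin,ss = (1300/189)·f/(1−f) ≈ 21.533 μg/mL.
Regimen B: f = (1/2)^(13/5) ≈ 0.1649; Cmin,ss = (388/189)·f/(1−f) ≈ 0.405 μg/mL.
Difference ≈ 21.533 − 0.405 ≈ 21.128 μg/mL.

21.1 μg/mL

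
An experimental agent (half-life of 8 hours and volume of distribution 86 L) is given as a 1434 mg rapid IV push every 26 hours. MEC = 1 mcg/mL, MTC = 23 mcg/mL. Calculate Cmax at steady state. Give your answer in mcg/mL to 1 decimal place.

τ/t½ = 26/8 ≈ 3.25, so fraction remaining f = (1/2)^(26/8) ≈ 0.1051.
Accumulation ratio R = 1/(1 − f) ≈ 1/0.8949 ≈ 1.1174.
Single-dose peak C₀ = D/Vd = 1434/86 ≈ 16.674 mcg/mL.
Steady-state peak Cmax,ss = C₀·R ≈ 16.674 × 1.1174 ≈ 18.632 mcg/mL.
Peak 18.6 mcg/mL vs MTC 23 mcg/mL: below toxic threshold.

18.6 mcg/mL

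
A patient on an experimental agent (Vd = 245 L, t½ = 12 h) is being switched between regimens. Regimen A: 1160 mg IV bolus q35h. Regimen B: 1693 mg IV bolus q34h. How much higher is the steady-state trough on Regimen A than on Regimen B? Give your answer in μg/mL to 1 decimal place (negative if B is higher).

-0.4 μg/mL

Regimen A: f = (1/2)^(35/12) ≈ 0.1324; Cmin,ss = (1160/245)·f/(1−f) ≈ 0.723 μg/mL.
Regimen B: f = (1/2)^(34/12) ≈ 0.1403; Cmin,ss = (1693/245)·f/(1−f) ≈ 1.128 μg/mL.
Difference ≈ 0.723 − 1.128 ≈ -0.405 μg/mL.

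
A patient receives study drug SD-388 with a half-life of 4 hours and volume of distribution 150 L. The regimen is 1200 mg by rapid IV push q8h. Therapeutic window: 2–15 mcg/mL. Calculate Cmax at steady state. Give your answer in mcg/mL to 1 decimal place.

The dosing interval is 2 half-lives, so f = 2^(−2) = 0.25.
Accumulation ratio R = 1/(1 − f) = 1/0.75 = 4/3.
Single-dose peak C₀ = D/Vd = 1200/150 = 8 mcg/mL.
Steady-state peak Cmax,ss = C₀·R = 8 × 4/3 ≈ 10.667 mcg/mL.
Peak 10.7 mcg/mL vs MTC 15 mcg/mL: below toxic threshold.

10.7 mcg/mL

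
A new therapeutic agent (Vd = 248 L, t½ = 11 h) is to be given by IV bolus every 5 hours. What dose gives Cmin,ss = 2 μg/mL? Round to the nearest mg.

τ/t½ = 5/11 ≈ 0.45455, so f = (1/2)^(5/11) ≈ 0.729740.
Cmin,ss = (D/Vd)·f/(1−f), so D = Cmin,ss·Vd·(1−f)/f.
D = 2 × 248 × (1−f)/f ≈ 2 × 248 × 0.37035 ≈ 183.69 mg.

184 mg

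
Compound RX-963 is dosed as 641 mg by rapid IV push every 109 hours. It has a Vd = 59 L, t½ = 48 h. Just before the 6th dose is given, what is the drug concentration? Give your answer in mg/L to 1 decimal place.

f = (1/2)^(τ/t½) = (1/2)^(109/48) ≈ 0.2072.
C₀ = D/Vd = 641/59 ≈ 10.864 mg/L.
Before the 6th dose, 5 doses have been given. Superposition: Cmin = C₀·(f + f² + … + f^5).
≈ 10.864 × (0.2072 + 0.0429 + 0.0089 + 0.0018 + 0.0004) ≈ 10.864 × 0.2612 ≈ 2.838 mg/L.

2.8 mg/L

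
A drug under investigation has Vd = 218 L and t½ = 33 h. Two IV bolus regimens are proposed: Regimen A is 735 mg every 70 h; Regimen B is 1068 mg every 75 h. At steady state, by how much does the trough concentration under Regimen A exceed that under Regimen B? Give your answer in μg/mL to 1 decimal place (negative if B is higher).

-0.3 μg/mL

Regimen A: f = (1/2)^(70/33) ≈ 0.2299; Cmin,ss = (735/218)·f/(1−f) ≈ 1.007 μg/mL.
Regimen B: f = (1/2)^(75/33) ≈ 0.2069; Cmin,ss = (1068/218)·f/(1−f) ≈ 1.278 μg/mL.
Difference ≈ 1.007 − 1.278 ≈ -0.271 μg/mL.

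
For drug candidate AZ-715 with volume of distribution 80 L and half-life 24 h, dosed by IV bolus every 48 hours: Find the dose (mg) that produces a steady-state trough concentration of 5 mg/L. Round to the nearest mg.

1200 mg

τ/t½ = 48/24 ≈ 2, so f = (1/2)^(48/24) ≈ 0.250000.
Cmin,ss = (D/Vd)·f/(1−f), so D = Cmin,ss·Vd·(1−f)/f.
D = 5 × 80 × (1−f)/f ≈ 5 × 80 × 3.00000 ≈ 1200.00 mg.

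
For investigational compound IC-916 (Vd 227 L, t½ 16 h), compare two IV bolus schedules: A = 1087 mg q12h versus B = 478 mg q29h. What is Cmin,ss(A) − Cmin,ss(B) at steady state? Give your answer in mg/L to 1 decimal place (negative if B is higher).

6.2 mg/L

Regimen A: f = (1/2)^(12/16) ≈ 0.5946; Cmin,ss = (1087/227)·f/(1−f) ≈ 7.023 mg/L.
Regimen B: f = (1/2)^(29/16) ≈ 0.2847; Cmin,ss = (478/227)·f/(1−f) ≈ 0.838 mg/L.
Difference ≈ 7.023 − 0.838 ≈ 6.185 mg/L.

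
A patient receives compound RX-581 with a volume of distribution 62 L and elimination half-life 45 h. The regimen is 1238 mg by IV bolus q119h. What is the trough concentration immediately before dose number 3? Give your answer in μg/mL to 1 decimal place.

3.7 μg/mL

f = (1/2)^(τ/t½) = (1/2)^(119/45) ≈ 0.1599.
C₀ = D/Vd = 1238/62 ≈ 19.968 μg/mL.
Before the 3rd dose, 2 doses have been given. Superposition: Cmin = C₀·(f + f²).
≈ 19.968 × (0.1599 + 0.0256) ≈ 19.968 × 0.1855 ≈ 3.704 μg/mL.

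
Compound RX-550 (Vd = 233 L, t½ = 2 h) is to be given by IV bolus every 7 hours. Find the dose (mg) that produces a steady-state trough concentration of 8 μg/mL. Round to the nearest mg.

19225 mg

τ/t½ = 7/2 ≈ 3.5, so f = (1/2)^(7/2) ≈ 0.088388.
Cmin,ss = (D/Vd)·f/(1−f), so D = Cmin,ss·Vd·(1−f)/f.
D = 8 × 233 × (1−f)/f ≈ 8 × 233 × 10.31375 ≈ 19224.83 mg.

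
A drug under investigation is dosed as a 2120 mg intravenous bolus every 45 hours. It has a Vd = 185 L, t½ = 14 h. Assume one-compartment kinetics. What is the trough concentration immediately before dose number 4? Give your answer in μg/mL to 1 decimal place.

f = (1/2)^(τ/t½) = (1/2)^(45/14) ≈ 0.1077.
C₀ = D/Vd = 2120/185 ≈ 11.459 μg/mL.
Before the 4th dose, 3 doses have been given. Superposition: Cmin = C₀·(f + f² + … + f^3).
≈ 11.459 × (0.1077 + 0.0116 + 0.0012) ≈ 11.459 × 0.1205 ≈ 1.381 μg/mL.

1.4 μg/mL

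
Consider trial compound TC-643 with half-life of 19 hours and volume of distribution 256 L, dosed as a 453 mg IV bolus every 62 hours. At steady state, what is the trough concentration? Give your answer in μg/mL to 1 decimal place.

0.2 μg/mL

k = ln2/t½ = ln2/19 ≈ 0.036481 h⁻¹; fraction remaining f = e^(−kτ) = e^(−0.036481×62) ≈ 0.1042.
Accumulation ratio R = 1/(1 − f) ≈ 1/0.8958 ≈ 1.1163.
Each bolus raises the concentration by D/Vd = 453/256 ≈ 1.770 μg/mL.
Cmax,ss = C₀/(1 − f) ≈ 1.770/0.8958 ≈ 1.976 μg/mL.
Steady-state trough Cmin,ss = Cmax,ss·f ≈ 1.976 × 0.1042 ≈ 0.206 μg/mL.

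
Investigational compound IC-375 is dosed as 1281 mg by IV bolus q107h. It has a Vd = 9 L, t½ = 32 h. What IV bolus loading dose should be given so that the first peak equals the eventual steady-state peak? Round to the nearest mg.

1421 mg

f = (1/2)^(107/32) ≈ 0.098499; accumulation ratio R = 1/(1−f) ≈ 1.10926.
Loading dose to hit Cmax,ss on first dose: D_load = D_maint·R ≈ 1281 × 1.10926 ≈ 1420.96 mg.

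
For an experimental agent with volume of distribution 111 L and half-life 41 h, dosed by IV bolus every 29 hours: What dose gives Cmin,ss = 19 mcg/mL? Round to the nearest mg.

1335 mg

τ/t½ = 29/41 ≈ 0.70732, so f = (1/2)^(29/41) ≈ 0.612458.
Cmin,ss = (D/Vd)·f/(1−f), so D = Cmin,ss·Vd·(1−f)/f.
D = 19 × 111 × (1−f)/f ≈ 19 × 111 × 0.63277 ≈ 1334.51 mg.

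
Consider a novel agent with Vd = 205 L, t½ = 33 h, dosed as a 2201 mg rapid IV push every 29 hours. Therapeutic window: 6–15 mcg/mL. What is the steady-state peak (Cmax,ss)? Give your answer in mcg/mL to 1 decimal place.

Over one 29-h interval, 29/33 ≈ 0.87879 half-lives elapse, leaving f ≈ 0.5438 of each dose.
Accumulation ratio R = 1/(1 − f) ≈ 1/0.4562 ≈ 2.1920.
Each bolus raises the concentration by D/Vd = 2201/205 ≈ 10.737 mcg/mL.
Cmax,ss = C₀/(1 − f) ≈ 10.737/0.4562 ≈ 23.536 mcg/mL.
Peak 23.5 mcg/mL vs MTC 15 mcg/mL: exceeds toxic threshold.

23.5 mcg/mL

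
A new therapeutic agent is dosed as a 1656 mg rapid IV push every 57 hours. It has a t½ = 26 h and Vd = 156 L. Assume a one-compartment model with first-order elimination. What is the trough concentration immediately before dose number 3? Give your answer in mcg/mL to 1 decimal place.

f = (1/2)^(τ/t½) = (1/2)^(57/26) ≈ 0.2188.
C₀ = D/Vd = 1656/156 ≈ 10.615 mcg/mL.
Before the 3rd dose, 2 doses have been given. Superposition: Cmin = C₀·(f + f²).
≈ 10.615 × (0.2188 + 0.0479) ≈ 10.615 × 0.2667 ≈ 2.831 mcg/mL.

2.8 mcg/mL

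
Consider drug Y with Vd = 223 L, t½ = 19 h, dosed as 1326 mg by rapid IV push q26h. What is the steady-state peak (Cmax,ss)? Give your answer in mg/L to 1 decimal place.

9.7 mg/L

τ/t½ = 26/19 ≈ 1.3684, so fraction remaining f = (1/2)^(26/19) ≈ 0.3873.
At steady state, accumulation factor R = 1/(1 − e^(−kτ)) ≈ 1.6321.
Single-dose peak C₀ = D/Vd = 1326/223 ≈ 5.946 mg/L.
Steady-state peak Cmax,ss = C₀·R ≈ 5.946 × 1.6321 ≈ 9.704 mg/L.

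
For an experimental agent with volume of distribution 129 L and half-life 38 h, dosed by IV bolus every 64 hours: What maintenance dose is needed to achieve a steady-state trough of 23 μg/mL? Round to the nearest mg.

τ/t½ = 64/38 ≈ 1.6842, so f = (1/2)^(64/38) ≈ 0.311173.
Cmin,ss = (D/Vd)·f/(1−f), so D = Cmin,ss·Vd·(1−f)/f.
D = 23 × 129 × (1−f)/f ≈ 23 × 129 × 2.21365 ≈ 6567.90 mg.

6568 mg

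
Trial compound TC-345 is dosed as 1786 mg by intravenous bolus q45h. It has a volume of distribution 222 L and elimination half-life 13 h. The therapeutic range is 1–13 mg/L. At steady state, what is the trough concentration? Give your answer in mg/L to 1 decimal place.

0.8 mg/L

Over one 45-h interval, 45/13 ≈ 3.4615 half-lives elapse, leaving f ≈ 0.0908 of each dose.
Each bolus raises the concentration by D/Vd = 1786/222 ≈ 8.045 mg/L.
Steady-state trough Cmin,ss = C₀·f/(1−f) ≈ 8.045 × 0.0908/0.9092 ≈ 0.803 mg/L.
Trough 0.8 mg/L vs MEC 1 mg/L: subtherapeutic.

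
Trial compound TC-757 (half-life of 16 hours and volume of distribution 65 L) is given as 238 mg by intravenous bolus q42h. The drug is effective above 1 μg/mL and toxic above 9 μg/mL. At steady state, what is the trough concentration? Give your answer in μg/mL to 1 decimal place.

0.7 μg/mL

k = ln2/t½ = ln2/16 ≈ 0.043322 h⁻¹; fraction remaining f = e^(−kτ) = e^(−0.043322×42) ≈ 0.1621.
At steady state, accumulation factor R = 1/(1 − e^(−kτ)) ≈ 1.1935.
Each bolus raises the concentration by D/Vd = 238/65 ≈ 3.662 μg/mL.
Steady-state peak Cmax,ss = C₀·R ≈ 3.662 × 1.1935 ≈ 4.371 μg/mL.
Steady-state trough Cmin,ss = Cmax,ss·f ≈ 4.371 × 0.1621 ≈ 0.709 μg/mL.
Trough 0.7 μg/mL vs MEC 1 μg/mL: subtherapeutic.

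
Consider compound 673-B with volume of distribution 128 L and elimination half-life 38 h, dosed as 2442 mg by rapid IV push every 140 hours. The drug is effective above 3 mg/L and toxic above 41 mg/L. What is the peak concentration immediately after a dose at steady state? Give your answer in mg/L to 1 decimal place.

Over one 140-h interval, 140/38 ≈ 3.6842 half-lives elapse, leaving f ≈ 0.0778 of each dose.
Accumulation ratio R = 1/(1 − f) ≈ 1/0.9222 ≈ 1.0844.
Single-dose peak C₀ = D/Vd = 2442/128 ≈ 19.078 mg/L.
Steady-state peak Cmax,ss = C₀·R ≈ 19.078 × 1.0844 ≈ 20.688 mg/L.
Peak 20.7 mg/L vs MTC 41 mg/L: below toxic threshold.

20.7 mg/L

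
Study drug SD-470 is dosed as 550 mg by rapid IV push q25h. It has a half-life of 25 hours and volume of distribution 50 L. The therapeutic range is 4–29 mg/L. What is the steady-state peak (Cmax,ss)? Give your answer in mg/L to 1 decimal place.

22.0 mg/L

τ = 25 h = 1 half-life, so f = (1/2)^1 = 0.5.
Accumulation ratio R = 1/(1 − f) = 1/0.5 = 2/1.
Single-dose peak C₀ = D/Vd = 550/50 = 11 mg/L.
Steady-state peak Cmax,ss = C₀·R = 11 × 2/1 ≈ 22.000 mg/L.
Peak 22.0 mg/L vs MTC 29 mg/L: below toxic threshold.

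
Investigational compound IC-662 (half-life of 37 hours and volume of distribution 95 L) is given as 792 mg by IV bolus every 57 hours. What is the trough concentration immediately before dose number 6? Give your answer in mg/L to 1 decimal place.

4.3 mg/L

f = (1/2)^(τ/t½) = (1/2)^(57/37) ≈ 0.3438.
C₀ = D/Vd = 792/95 ≈ 8.337 mg/L.
Before the 6th dose, 5 doses have been given. Superposition: Cmin = C₀·(f + f² + … + f^5).
≈ 8.337 × (0.3438 + 0.1182 + 0.0406 + 0.0140 + 0.0048) ≈ 8.337 × 0.5214 ≈ 4.347 mg/L.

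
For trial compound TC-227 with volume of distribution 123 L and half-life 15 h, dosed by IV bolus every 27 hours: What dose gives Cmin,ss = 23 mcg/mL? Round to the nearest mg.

7022 mg

τ/t½ = 27/15 ≈ 1.8, so f = (1/2)^(27/15) ≈ 0.287175.
Cmin,ss = (D/Vd)·f/(1−f), so D = Cmin,ss·Vd·(1−f)/f.
D = 23 × 123 × (1−f)/f ≈ 23 × 123 × 2.48220 ≈ 7022.14 mg.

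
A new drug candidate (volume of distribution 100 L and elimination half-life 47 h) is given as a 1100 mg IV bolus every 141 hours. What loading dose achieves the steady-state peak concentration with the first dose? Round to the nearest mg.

f = (1/2)^(141/47) ≈ 0.125000; accumulation ratio R = 1/(1−f) ≈ 1.14286.
Loading dose to hit Cmax,ss on first dose: D_load = D_maint·R ≈ 1100 × 1.14286 ≈ 1257.15 mg.

1257 mg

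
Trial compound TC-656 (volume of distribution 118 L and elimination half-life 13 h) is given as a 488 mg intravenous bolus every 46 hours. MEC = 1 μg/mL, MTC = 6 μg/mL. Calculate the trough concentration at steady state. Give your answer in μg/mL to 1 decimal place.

0.4 μg/mL

k = ln2/t½ = ln2/13 ≈ 0.053319 h⁻¹; fraction remaining f = e^(−kτ) = e^(−0.053319×46) ≈ 0.0861.
Single-dose peak C₀ = D/Vd = 488/118 ≈ 4.136 μg/mL.
Steady-state trough Cmin,ss = C₀·f/(1−f) ≈ 4.136 × 0.0861/0.9139 ≈ 0.390 μg/mL.
Trough 0.4 μg/mL vs MEC 1 μg/mL: subtherapeutic.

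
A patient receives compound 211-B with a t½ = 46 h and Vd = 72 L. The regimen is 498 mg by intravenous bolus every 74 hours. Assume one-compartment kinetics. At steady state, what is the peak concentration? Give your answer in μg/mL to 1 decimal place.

k = ln2/t½ = ln2/46 ≈ 0.015068 h⁻¹; fraction remaining f = e^(−kτ) = e^(−0.015068×74) ≈ 0.3279.
At steady state, accumulation factor R = 1/(1 − e^(−kτ)) ≈ 1.4879.
Single-dose peak C₀ = D/Vd = 498/72 ≈ 6.917 μg/mL.
Steady-state peak Cmax,ss = C₀·R ≈ 6.917 × 1.4879 ≈ 10.292 μg/mL.

10.3 μg/mL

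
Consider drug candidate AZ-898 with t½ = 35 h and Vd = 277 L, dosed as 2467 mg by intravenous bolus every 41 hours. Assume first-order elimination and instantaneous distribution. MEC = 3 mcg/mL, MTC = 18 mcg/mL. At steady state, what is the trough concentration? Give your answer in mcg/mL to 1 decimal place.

τ/t½ = 41/35 ≈ 1.1714, so fraction remaining f = (1/2)^(41/35) ≈ 0.4440.
Accumulation ratio R = 1/(1 − f) ≈ 1/0.5560 ≈ 1.7986.
Single-dose peak C₀ = D/Vd = 2467/277 ≈ 8.906 mcg/mL.
Steady-state peak Cmax,ss = C₀·R ≈ 8.906 × 1.7986 ≈ 16.018 mcg/mL.
Steady-state trough Cmin,ss = Cmax,ss·f ≈ 16.018 × 0.4440 ≈ 7.112 mcg/mL.
Trough 7.1 mcg/mL vs MEC 3 mcg/mL: adequate.

7.1 mcg/mL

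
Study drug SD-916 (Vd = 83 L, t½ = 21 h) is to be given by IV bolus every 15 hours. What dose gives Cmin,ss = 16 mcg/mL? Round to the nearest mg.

851 mg

τ/t½ = 15/21 ≈ 0.71429, so f = (1/2)^(15/21) ≈ 0.609507.
Cmin,ss = (D/Vd)·f/(1−f), so D = Cmin,ss·Vd·(1−f)/f.
D = 16 × 83 × (1−f)/f ≈ 16 × 83 × 0.64067 ≈ 850.81 mg.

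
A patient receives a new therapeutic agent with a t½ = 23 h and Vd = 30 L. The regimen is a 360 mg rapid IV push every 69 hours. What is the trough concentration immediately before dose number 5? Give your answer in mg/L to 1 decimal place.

1.7 mg/L

f = (1/2)^(τ/t½) = (1/2)^(69/23) ≈ 0.1250.
C₀ = D/Vd = 360/30 ≈ 12.000 mg/L.
Before the 5th dose, 4 doses have been given. Superposition: Cmin = C₀·(f + f² + … + f^4).
≈ 12.000 × (0.1250 + 0.0156 + 0.0020 + 0.0002) ≈ 12.000 × 0.1428 ≈ 1.714 mg/L.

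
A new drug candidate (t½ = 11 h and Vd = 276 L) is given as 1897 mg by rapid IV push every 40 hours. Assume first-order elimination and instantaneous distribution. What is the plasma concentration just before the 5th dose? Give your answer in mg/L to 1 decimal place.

f = (1/2)^(τ/t½) = (1/2)^(40/11) ≈ 0.0804.
C₀ = D/Vd = 1897/276 ≈ 6.873 mg/L.
Before the 5th dose, 4 doses have been given. Superposition: Cmin = C₀·(f + f² + … + f^4).
≈ 6.873 × (0.0804 + 0.0065 + 0.0005 + 0.0000) ≈ 6.873 × 0.0874 ≈ 0.601 mg/L.

0.6 mg/L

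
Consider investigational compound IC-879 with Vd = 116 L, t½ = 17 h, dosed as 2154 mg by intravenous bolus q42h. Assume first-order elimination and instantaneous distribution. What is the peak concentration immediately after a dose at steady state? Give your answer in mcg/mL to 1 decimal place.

22.7 mcg/mL

Over one 42-h interval, 42/17 ≈ 2.4706 half-lives elapse, leaving f ≈ 0.1804 of each dose.
At steady state, accumulation factor R = 1/(1 − e^(−kτ)) ≈ 1.2201.
Each bolus raises the concentration by D/Vd = 2154/116 ≈ 18.569 mcg/mL.
Cmax,ss = C₀/(1 − f) ≈ 18.569/0.8196 ≈ 22.656 mcg/mL.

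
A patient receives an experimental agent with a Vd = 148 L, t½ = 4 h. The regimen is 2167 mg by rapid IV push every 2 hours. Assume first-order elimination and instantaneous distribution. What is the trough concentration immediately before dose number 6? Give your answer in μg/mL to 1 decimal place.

29.1 μg/mL

f = (1/2)^(τ/t½) = (1/2)^(2/4) ≈ 0.7071.
C₀ = D/Vd = 2167/148 ≈ 14.642 μg/mL.
Before the 6th dose, 5 doses have been given. Superposition: Cmin = C₀·(f + f² + … + f^5).
≈ 14.642 × (0.7071 + 0.5000 + 0.3535 + 0.2500 + 0.1768) ≈ 14.642 × 1.9874 ≈ 29.100 μg/mL.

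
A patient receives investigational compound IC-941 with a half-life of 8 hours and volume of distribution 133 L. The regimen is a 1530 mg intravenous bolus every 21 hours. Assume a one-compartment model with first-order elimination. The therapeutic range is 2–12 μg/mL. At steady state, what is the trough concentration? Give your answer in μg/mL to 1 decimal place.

2.2 μg/mL

τ/t½ = 21/8 ≈ 2.625, so fraction remaining f = (1/2)^(21/8) ≈ 0.1621.
At steady state, accumulation factor R = 1/(1 − e^(−kτ)) ≈ 1.1935.
Single-dose peak C₀ = D/Vd = 1530/133 ≈ 11.504 μg/mL.
Cmax,ss = C₀/(1 − f) ≈ 11.504/0.8379 ≈ 13.730 μg/mL.
One interval later, Cmin,ss = Cmax,ss·e^(−kτ) ≈ 13.730 × 0.1621 ≈ 2.226 μg/mL.
Trough 2.2 μg/mL vs MEC 2 μg/mL: adequate.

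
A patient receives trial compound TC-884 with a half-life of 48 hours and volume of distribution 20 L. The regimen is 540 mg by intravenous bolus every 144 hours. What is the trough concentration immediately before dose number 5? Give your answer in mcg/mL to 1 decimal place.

3.9 mcg/mL

f = (1/2)^(τ/t½) = (1/2)^(144/48) ≈ 0.1250.
C₀ = D/Vd = 540/20 ≈ 27.000 mcg/mL.
Before the 5th dose, 4 doses have been given. Superposition: Cmin = C₀·(f + f² + … + f^4).
≈ 27.000 × (0.1250 + 0.0156 + 0.0020 + 0.0002) ≈ 27.000 × 0.1428 ≈ 3.856 mcg/mL.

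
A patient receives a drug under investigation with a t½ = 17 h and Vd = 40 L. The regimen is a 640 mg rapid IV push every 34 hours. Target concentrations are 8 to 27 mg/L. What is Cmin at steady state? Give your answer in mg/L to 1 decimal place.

5.3 mg/L

The dosing interval is 2 half-lives, so f = 2^(−2) = 0.25.
At steady state, R = 1/(1 − 0.25) = 4/3.
Single-dose peak C₀ = D/Vd = 640/40 = 16 mg/L.
Steady-state peak Cmax,ss = C₀·R = 16 × 4/3 ≈ 21.333 mg/L.
Steady-state trough Cmin,ss = Cmax,ss·f ≈ 21.333 × 0.25 ≈ 5.333 mg/L.
Trough 5.3 mg/L vs MEC 8 mg/L: subtherapeutic.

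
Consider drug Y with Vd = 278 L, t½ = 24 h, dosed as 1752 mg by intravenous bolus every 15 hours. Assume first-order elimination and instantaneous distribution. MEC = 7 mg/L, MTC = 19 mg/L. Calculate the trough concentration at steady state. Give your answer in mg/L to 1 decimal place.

11.6 mg/L

Over one 15-h interval, 15/24 ≈ 0.625 half-lives elapse, leaving f ≈ 0.6484 of each dose.
Accumulation ratio R = 1/(1 − f) ≈ 1/0.3516 ≈ 2.8441.
Each bolus raises the concentration by D/Vd = 1752/278 ≈ 6.302 mg/L.
Cmax,ss = C₀/(1 − f) ≈ 6.302/0.3516 ≈ 17.924 mg/L.
Steady-state trough Cmin,ss = Cmax,ss·f ≈ 17.924 × 0.6484 ≈ 11.622 mg/L.
Trough 11.6 mg/L vs MEC 7 mg/L: adequate.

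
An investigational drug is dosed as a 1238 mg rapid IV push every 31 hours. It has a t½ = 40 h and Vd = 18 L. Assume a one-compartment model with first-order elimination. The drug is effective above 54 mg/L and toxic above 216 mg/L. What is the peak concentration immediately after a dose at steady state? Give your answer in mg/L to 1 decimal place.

τ/t½ = 31/40 ≈ 0.775, so fraction remaining f = (1/2)^(31/40) ≈ 0.5844.
Accumulation ratio R = 1/(1 − f) ≈ 1/0.4156 ≈ 2.4062.
Single-dose peak C₀ = D/Vd = 1238/18 ≈ 68.778 mg/L.
Cmax,ss = C₀/(1 − f) ≈ 68.778/0.4156 ≈ 165.491 mg/L.
Peak 165.5 mg/L vs MTC 216 mg/L: below toxic threshold.

165.5 mg/L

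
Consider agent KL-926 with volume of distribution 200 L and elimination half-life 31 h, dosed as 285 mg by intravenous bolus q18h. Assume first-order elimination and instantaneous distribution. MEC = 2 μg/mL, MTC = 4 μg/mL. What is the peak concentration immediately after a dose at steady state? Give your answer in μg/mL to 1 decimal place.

τ/t½ = 18/31 ≈ 0.58065, so fraction remaining f = (1/2)^(18/31) ≈ 0.6687.
At steady state, accumulation factor R = 1/(1 − e^(−kτ)) ≈ 3.0184.
Each bolus raises the concentration by D/Vd = 285/200 ≈ 1.425 μg/mL.
Steady-state peak Cmax,ss = C₀·R ≈ 1.425 × 3.0184 ≈ 4.301 μg/mL.
Peak 4.3 μg/mL vs MTC 4 μg/mL: exceeds toxic threshold.

4.3 μg/mL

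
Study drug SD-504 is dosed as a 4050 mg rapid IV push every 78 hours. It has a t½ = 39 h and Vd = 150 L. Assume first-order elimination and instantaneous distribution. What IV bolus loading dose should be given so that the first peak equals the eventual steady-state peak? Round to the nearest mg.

5400 mg

f = (1/2)^(78/39) ≈ 0.250000; accumulation ratio R = 1/(1−f) ≈ 1.33333.
Loading dose to hit Cmax,ss on first dose: D_load = D_maint·R ≈ 4050 × 1.33333 ≈ 5399.99 mg.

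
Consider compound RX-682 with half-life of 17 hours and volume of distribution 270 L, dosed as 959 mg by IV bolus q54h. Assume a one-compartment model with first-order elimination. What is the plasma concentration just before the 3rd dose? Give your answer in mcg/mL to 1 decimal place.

f = (1/2)^(τ/t½) = (1/2)^(54/17) ≈ 0.1106.
C₀ = D/Vd = 959/270 ≈ 3.552 mcg/mL.
Before the 3rd dose, 2 doses have been given. Superposition: Cmin = C₀·(f + f²).
≈ 3.552 × (0.1106 + 0.0122) ≈ 3.552 × 0.1228 ≈ 0.436 mcg/mL.

0.4 mcg/mL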